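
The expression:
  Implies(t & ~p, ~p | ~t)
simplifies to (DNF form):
True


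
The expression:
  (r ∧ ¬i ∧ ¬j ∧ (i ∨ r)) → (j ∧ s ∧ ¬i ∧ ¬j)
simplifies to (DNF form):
i ∨ j ∨ ¬r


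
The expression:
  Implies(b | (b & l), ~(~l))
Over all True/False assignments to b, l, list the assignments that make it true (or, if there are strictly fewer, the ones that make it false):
is false only for:
  b=True, l=False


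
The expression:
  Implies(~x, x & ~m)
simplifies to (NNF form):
x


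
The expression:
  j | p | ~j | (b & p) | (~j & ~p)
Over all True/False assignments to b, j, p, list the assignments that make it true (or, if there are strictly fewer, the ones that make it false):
is always true.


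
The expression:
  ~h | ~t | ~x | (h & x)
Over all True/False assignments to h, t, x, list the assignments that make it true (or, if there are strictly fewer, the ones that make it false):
is always true.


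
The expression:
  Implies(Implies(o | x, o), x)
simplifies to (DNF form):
x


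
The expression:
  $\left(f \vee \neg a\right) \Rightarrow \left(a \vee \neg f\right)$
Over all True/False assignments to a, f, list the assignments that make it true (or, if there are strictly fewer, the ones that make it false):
is false only for:
  a=False, f=True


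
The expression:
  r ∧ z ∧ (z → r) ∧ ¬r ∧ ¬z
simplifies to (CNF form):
False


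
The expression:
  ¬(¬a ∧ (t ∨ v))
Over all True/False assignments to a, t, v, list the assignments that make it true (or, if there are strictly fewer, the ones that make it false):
is false only for:
  a=False, t=False, v=True;
  a=False, t=True, v=False;
  a=False, t=True, v=True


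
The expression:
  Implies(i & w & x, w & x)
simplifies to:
True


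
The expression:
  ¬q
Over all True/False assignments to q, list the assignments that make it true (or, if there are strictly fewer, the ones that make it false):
is true only for:
  q=False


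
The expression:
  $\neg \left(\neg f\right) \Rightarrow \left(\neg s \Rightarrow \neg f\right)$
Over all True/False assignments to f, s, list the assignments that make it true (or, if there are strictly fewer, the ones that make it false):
is false only for:
  f=True, s=False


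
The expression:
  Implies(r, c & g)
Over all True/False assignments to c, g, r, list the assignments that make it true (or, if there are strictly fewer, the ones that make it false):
is false only for:
  c=False, g=False, r=True;
  c=False, g=True, r=True;
  c=True, g=False, r=True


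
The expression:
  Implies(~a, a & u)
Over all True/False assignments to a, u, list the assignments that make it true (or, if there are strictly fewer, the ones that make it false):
is true only for:
  a=True, u=False;
  a=True, u=True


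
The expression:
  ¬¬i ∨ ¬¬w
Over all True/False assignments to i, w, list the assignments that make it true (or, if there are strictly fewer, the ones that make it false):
is false only for:
  i=False, w=False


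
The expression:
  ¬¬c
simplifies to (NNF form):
c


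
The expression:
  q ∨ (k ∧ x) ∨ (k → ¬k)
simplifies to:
q ∨ x ∨ ¬k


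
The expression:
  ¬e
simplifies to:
¬e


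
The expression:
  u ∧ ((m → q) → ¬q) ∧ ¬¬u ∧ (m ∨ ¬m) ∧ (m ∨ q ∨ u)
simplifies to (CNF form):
u ∧ ¬q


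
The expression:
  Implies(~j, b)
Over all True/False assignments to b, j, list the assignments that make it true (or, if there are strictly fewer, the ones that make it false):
is false only for:
  b=False, j=False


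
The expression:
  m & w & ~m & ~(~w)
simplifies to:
False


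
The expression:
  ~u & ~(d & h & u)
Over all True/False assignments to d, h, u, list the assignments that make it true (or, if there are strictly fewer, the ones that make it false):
is true only for:
  d=False, h=False, u=False;
  d=False, h=True, u=False;
  d=True, h=False, u=False;
  d=True, h=True, u=False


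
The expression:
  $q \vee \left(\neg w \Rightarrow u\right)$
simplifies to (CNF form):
$q \vee u \vee w$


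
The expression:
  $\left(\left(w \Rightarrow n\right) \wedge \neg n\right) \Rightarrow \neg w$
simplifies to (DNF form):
$\text{True}$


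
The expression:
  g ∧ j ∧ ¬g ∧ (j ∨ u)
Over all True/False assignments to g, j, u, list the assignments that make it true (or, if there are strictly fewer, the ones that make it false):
is never true.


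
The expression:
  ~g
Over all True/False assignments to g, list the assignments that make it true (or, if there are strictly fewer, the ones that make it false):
is true only for:
  g=False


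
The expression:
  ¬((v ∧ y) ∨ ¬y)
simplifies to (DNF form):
y ∧ ¬v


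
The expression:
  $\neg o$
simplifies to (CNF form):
$\neg o$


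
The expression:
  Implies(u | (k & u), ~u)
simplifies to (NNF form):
~u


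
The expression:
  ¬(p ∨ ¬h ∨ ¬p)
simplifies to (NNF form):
False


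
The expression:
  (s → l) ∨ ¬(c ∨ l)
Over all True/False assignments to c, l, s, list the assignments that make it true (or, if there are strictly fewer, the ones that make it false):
is false only for:
  c=True, l=False, s=True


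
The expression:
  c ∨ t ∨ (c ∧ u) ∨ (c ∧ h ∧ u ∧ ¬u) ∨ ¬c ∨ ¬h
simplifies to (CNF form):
True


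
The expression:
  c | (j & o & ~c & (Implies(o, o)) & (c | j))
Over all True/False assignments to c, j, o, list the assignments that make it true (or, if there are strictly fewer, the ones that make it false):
is false only for:
  c=False, j=False, o=False;
  c=False, j=False, o=True;
  c=False, j=True, o=False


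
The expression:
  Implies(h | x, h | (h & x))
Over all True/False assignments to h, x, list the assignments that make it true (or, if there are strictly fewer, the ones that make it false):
is false only for:
  h=False, x=True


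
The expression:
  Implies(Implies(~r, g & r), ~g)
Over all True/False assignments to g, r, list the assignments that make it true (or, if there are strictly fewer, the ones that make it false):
is false only for:
  g=True, r=True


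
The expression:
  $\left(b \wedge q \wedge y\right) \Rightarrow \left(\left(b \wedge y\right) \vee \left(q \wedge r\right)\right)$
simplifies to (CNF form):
$\text{True}$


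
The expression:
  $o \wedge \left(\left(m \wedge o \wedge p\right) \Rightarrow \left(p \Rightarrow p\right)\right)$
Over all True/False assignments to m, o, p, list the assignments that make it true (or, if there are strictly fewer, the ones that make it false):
is true only for:
  m=False, o=True, p=False;
  m=False, o=True, p=True;
  m=True, o=True, p=False;
  m=True, o=True, p=True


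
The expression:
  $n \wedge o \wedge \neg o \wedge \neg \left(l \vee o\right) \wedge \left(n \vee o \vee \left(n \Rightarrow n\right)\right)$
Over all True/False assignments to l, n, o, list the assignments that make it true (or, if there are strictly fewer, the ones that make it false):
is never true.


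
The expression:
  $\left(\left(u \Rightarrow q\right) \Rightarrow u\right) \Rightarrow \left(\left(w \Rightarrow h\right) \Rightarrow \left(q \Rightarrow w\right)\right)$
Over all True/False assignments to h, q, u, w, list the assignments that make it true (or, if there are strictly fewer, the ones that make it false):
is false only for:
  h=False, q=True, u=True, w=False;
  h=True, q=True, u=True, w=False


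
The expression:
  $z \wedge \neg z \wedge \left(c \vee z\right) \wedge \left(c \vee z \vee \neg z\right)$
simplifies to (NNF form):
$\text{False}$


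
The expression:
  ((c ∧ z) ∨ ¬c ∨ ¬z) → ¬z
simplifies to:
¬z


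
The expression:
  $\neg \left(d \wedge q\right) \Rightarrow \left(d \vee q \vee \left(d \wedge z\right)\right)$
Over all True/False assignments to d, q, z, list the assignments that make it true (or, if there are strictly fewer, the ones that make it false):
is false only for:
  d=False, q=False, z=False;
  d=False, q=False, z=True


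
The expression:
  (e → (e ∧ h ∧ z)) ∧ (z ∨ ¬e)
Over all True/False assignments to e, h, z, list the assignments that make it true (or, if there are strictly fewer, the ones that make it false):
is false only for:
  e=True, h=False, z=False;
  e=True, h=False, z=True;
  e=True, h=True, z=False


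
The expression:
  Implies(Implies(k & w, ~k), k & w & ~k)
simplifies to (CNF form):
k & w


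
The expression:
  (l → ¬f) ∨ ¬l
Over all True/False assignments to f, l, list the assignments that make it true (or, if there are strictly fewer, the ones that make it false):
is false only for:
  f=True, l=True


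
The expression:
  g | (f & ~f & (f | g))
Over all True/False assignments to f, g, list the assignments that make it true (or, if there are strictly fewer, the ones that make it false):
is true only for:
  f=False, g=True;
  f=True, g=True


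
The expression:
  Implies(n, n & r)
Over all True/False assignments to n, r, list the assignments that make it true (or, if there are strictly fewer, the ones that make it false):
is false only for:
  n=True, r=False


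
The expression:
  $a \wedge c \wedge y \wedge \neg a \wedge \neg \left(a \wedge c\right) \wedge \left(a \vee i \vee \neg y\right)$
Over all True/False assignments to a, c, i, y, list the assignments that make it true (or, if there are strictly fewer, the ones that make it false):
is never true.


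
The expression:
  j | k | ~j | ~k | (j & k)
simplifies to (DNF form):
True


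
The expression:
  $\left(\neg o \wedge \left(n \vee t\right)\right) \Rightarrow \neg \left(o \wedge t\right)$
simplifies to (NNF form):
$\text{True}$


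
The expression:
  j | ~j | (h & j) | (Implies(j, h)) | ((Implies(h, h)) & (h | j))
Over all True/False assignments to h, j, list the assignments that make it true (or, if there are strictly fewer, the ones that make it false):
is always true.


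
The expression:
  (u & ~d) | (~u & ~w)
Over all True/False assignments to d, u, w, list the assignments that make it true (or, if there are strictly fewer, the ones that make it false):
is true only for:
  d=False, u=False, w=False;
  d=False, u=True, w=False;
  d=False, u=True, w=True;
  d=True, u=False, w=False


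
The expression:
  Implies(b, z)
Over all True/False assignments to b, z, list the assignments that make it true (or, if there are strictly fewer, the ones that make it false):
is false only for:
  b=True, z=False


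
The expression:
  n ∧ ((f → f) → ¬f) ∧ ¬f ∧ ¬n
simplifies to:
False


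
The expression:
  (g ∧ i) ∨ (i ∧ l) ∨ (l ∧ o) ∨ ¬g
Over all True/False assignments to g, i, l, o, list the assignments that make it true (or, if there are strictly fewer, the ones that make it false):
is false only for:
  g=True, i=False, l=False, o=False;
  g=True, i=False, l=False, o=True;
  g=True, i=False, l=True, o=False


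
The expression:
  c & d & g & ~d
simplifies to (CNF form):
False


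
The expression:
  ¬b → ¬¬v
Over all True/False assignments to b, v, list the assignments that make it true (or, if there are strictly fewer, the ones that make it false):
is false only for:
  b=False, v=False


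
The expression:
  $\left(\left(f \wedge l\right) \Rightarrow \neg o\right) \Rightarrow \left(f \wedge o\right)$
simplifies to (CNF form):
$f \wedge o$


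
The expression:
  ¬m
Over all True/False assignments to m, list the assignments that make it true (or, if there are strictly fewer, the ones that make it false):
is true only for:
  m=False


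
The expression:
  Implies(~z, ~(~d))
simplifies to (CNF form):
d | z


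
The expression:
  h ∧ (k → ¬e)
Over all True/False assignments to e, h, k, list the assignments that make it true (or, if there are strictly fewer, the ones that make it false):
is true only for:
  e=False, h=True, k=False;
  e=False, h=True, k=True;
  e=True, h=True, k=False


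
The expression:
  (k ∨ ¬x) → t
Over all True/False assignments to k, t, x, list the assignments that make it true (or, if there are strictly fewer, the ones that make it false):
is false only for:
  k=False, t=False, x=False;
  k=True, t=False, x=False;
  k=True, t=False, x=True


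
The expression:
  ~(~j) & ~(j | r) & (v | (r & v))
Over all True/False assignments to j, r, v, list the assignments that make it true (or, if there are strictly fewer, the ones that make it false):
is never true.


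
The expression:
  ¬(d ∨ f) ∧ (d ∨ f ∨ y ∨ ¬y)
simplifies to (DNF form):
¬d ∧ ¬f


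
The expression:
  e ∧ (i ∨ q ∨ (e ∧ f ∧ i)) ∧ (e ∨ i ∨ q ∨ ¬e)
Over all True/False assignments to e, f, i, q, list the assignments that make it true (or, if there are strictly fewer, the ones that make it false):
is true only for:
  e=True, f=False, i=False, q=True;
  e=True, f=False, i=True, q=False;
  e=True, f=False, i=True, q=True;
  e=True, f=True, i=False, q=True;
  e=True, f=True, i=True, q=False;
  e=True, f=True, i=True, q=True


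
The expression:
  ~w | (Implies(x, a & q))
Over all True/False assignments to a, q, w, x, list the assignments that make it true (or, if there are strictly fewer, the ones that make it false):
is false only for:
  a=False, q=False, w=True, x=True;
  a=False, q=True, w=True, x=True;
  a=True, q=False, w=True, x=True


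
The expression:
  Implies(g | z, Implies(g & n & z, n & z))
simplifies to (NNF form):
True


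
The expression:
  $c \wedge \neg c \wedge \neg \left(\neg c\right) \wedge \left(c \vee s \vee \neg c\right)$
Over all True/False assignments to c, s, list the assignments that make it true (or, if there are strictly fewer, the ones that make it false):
is never true.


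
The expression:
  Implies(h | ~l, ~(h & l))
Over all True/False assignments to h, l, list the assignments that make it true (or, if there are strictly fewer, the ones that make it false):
is false only for:
  h=True, l=True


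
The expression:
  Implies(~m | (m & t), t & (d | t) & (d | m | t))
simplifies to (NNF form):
m | t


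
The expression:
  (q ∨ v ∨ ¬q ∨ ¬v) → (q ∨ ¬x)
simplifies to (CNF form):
q ∨ ¬x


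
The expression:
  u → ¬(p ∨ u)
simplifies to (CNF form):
¬u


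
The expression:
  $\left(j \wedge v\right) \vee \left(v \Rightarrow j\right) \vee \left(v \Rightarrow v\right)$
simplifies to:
$\text{True}$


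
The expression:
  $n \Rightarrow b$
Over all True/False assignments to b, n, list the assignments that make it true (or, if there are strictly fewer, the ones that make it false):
is false only for:
  b=False, n=True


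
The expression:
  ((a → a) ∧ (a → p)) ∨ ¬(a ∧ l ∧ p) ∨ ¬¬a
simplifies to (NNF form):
True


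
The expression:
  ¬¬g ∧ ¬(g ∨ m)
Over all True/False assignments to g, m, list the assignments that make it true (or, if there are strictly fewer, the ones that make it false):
is never true.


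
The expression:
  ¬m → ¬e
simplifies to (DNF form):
m ∨ ¬e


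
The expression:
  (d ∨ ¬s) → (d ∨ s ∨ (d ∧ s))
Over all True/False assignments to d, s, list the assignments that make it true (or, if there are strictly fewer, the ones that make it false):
is false only for:
  d=False, s=False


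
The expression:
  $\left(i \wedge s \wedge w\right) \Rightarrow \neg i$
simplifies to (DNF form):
$\neg i \vee \neg s \vee \neg w$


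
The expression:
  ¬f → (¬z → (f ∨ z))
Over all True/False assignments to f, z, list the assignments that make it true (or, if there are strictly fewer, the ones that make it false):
is false only for:
  f=False, z=False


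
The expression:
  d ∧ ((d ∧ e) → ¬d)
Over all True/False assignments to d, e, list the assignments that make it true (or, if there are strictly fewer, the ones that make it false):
is true only for:
  d=True, e=False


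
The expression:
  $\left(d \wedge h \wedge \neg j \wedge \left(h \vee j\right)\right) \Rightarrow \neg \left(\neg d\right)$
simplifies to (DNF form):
$\text{True}$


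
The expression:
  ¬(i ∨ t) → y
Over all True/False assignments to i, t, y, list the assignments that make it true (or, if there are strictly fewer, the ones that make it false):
is false only for:
  i=False, t=False, y=False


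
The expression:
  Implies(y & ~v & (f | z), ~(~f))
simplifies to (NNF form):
f | v | ~y | ~z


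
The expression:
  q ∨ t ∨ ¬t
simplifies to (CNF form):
True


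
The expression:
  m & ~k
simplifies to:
m & ~k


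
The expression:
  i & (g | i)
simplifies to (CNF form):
i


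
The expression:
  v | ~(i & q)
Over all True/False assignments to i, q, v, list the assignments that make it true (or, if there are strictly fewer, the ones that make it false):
is false only for:
  i=True, q=True, v=False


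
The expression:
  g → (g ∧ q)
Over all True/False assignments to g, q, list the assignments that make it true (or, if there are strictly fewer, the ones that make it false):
is false only for:
  g=True, q=False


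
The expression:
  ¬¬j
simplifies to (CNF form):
j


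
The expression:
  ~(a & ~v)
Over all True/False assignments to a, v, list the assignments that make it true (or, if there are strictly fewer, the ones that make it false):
is false only for:
  a=True, v=False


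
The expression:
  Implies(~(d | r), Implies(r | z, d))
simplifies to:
d | r | ~z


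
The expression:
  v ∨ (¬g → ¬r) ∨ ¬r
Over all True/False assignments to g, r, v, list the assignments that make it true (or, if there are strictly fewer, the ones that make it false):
is false only for:
  g=False, r=True, v=False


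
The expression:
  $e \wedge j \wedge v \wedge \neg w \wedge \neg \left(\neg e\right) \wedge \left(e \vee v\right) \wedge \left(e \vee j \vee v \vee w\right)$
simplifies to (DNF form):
$e \wedge j \wedge v \wedge \neg w$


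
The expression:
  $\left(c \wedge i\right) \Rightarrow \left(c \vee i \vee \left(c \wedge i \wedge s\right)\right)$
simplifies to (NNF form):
$\text{True}$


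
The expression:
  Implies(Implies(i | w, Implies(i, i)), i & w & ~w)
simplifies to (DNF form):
False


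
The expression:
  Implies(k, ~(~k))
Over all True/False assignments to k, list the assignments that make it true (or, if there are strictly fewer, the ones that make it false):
is always true.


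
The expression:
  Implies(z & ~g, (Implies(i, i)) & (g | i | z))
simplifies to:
True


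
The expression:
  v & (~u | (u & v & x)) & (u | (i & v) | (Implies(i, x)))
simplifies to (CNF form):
v & (x | ~u)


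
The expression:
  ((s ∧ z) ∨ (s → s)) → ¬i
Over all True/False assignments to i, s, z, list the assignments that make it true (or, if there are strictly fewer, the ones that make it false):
is true only for:
  i=False, s=False, z=False;
  i=False, s=False, z=True;
  i=False, s=True, z=False;
  i=False, s=True, z=True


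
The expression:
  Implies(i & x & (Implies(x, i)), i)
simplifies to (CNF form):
True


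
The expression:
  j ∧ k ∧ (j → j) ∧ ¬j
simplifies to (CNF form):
False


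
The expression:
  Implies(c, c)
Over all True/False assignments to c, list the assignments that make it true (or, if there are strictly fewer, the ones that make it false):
is always true.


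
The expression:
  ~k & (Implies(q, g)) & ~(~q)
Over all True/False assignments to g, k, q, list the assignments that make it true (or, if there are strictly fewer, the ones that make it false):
is true only for:
  g=True, k=False, q=True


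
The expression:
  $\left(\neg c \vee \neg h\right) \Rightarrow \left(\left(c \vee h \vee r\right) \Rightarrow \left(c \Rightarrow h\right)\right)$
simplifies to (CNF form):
$h \vee \neg c$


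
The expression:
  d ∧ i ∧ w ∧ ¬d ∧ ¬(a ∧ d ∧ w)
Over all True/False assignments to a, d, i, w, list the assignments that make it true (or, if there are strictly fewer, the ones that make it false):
is never true.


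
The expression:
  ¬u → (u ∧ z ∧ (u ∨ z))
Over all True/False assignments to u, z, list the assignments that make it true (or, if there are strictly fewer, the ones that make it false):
is true only for:
  u=True, z=False;
  u=True, z=True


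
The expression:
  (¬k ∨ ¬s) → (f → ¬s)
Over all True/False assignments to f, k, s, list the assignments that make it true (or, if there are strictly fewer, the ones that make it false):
is false only for:
  f=True, k=False, s=True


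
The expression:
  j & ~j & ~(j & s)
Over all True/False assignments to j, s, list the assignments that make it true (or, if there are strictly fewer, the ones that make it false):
is never true.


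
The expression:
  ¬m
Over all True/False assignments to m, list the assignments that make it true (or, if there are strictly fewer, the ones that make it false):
is true only for:
  m=False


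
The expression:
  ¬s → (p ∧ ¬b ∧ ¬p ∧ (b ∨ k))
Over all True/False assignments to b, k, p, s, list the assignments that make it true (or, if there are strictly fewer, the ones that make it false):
is true only for:
  b=False, k=False, p=False, s=True;
  b=False, k=False, p=True, s=True;
  b=False, k=True, p=False, s=True;
  b=False, k=True, p=True, s=True;
  b=True, k=False, p=False, s=True;
  b=True, k=False, p=True, s=True;
  b=True, k=True, p=False, s=True;
  b=True, k=True, p=True, s=True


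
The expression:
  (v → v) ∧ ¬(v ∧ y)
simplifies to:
¬v ∨ ¬y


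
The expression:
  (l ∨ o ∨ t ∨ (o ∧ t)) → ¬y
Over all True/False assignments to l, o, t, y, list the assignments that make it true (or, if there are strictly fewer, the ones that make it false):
is false only for:
  l=False, o=False, t=True, y=True;
  l=False, o=True, t=False, y=True;
  l=False, o=True, t=True, y=True;
  l=True, o=False, t=False, y=True;
  l=True, o=False, t=True, y=True;
  l=True, o=True, t=False, y=True;
  l=True, o=True, t=True, y=True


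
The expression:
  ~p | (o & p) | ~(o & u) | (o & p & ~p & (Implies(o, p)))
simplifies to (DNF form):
True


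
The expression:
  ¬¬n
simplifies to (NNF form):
n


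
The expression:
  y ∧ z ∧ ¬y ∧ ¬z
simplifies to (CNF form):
False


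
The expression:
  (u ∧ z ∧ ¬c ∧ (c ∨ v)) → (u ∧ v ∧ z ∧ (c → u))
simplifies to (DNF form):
True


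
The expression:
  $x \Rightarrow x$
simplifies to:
$\text{True}$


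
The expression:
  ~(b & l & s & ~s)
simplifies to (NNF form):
True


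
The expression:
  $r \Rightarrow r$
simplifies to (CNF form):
$\text{True}$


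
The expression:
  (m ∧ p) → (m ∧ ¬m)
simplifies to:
¬m ∨ ¬p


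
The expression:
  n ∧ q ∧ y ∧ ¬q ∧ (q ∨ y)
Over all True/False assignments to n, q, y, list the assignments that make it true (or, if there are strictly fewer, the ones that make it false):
is never true.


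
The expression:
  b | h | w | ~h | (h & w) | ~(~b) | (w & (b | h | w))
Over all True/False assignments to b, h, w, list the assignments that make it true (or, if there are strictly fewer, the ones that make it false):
is always true.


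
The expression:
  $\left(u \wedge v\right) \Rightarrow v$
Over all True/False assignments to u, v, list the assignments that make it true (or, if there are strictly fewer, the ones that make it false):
is always true.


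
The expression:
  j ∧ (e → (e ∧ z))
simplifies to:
j ∧ (z ∨ ¬e)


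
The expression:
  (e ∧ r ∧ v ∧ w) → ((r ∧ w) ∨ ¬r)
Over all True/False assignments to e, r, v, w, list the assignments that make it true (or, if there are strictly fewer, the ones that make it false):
is always true.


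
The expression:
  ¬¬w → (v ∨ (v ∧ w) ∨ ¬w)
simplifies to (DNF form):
v ∨ ¬w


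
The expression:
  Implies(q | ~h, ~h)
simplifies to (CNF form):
~h | ~q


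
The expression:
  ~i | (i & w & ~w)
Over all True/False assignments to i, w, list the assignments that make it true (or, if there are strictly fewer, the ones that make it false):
is true only for:
  i=False, w=False;
  i=False, w=True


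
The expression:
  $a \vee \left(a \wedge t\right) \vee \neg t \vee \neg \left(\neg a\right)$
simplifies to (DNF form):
$a \vee \neg t$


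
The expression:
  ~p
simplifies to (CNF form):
~p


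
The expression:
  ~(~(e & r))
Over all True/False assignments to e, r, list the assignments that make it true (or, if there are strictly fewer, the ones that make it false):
is true only for:
  e=True, r=True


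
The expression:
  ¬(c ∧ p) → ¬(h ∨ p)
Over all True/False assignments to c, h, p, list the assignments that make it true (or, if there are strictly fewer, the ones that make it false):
is true only for:
  c=False, h=False, p=False;
  c=True, h=False, p=False;
  c=True, h=False, p=True;
  c=True, h=True, p=True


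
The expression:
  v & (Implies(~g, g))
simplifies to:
g & v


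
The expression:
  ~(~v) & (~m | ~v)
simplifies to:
v & ~m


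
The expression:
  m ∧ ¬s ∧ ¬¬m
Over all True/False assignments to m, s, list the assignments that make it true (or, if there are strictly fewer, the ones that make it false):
is true only for:
  m=True, s=False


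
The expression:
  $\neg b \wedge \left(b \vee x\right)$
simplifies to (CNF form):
$x \wedge \neg b$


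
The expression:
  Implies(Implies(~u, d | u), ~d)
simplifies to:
~d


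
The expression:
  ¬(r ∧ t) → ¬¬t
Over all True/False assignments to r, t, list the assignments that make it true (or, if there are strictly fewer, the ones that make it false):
is true only for:
  r=False, t=True;
  r=True, t=True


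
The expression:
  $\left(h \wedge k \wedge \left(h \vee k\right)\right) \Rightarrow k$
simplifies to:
$\text{True}$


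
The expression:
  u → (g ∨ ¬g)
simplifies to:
True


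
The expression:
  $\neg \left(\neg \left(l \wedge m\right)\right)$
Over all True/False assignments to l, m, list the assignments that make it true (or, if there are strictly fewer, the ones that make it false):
is true only for:
  l=True, m=True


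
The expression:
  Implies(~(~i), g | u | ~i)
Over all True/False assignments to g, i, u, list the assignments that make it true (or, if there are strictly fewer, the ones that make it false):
is false only for:
  g=False, i=True, u=False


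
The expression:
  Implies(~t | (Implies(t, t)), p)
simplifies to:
p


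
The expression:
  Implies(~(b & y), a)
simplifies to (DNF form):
a | (b & y)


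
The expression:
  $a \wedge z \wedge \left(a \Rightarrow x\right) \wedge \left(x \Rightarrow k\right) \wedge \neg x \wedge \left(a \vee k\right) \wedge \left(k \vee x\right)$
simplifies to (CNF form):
$\text{False}$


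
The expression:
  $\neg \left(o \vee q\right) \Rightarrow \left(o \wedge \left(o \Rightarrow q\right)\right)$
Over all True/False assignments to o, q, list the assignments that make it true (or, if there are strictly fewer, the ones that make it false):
is false only for:
  o=False, q=False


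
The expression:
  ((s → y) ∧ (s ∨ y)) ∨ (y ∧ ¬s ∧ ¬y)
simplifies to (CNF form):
y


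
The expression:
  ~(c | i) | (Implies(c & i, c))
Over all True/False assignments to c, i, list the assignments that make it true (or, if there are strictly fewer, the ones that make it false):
is always true.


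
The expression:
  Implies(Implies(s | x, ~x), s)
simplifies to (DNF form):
s | x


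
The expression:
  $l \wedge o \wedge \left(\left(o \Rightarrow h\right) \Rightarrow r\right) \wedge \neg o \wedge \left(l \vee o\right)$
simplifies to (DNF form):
$\text{False}$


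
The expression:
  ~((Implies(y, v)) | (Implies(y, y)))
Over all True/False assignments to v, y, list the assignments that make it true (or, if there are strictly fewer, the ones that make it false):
is never true.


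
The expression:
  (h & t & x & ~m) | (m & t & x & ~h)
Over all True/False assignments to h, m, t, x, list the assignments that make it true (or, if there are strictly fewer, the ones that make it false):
is true only for:
  h=False, m=True, t=True, x=True;
  h=True, m=False, t=True, x=True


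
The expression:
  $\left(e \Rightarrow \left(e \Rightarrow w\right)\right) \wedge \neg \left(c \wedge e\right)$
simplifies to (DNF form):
$\left(w \wedge \neg c\right) \vee \neg e$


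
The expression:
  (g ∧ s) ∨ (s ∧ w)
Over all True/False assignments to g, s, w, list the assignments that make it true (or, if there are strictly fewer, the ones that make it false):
is true only for:
  g=False, s=True, w=True;
  g=True, s=True, w=False;
  g=True, s=True, w=True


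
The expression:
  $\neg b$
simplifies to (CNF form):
$\neg b$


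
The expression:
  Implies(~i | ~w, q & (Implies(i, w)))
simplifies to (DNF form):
(i & w) | (q & ~i)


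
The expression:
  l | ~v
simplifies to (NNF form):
l | ~v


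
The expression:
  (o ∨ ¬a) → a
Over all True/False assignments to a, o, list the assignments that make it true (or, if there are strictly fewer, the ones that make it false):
is true only for:
  a=True, o=False;
  a=True, o=True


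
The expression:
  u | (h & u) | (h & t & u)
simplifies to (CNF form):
u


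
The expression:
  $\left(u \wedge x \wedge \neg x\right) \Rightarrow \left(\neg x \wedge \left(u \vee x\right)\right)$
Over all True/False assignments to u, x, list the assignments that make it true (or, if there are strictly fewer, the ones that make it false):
is always true.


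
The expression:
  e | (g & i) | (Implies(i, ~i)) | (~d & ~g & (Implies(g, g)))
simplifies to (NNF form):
e | g | ~d | ~i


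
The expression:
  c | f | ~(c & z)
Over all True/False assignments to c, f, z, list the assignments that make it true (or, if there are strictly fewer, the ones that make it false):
is always true.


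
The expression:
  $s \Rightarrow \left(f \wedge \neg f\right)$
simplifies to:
$\neg s$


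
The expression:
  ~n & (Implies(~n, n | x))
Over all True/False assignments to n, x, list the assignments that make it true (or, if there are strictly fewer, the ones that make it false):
is true only for:
  n=False, x=True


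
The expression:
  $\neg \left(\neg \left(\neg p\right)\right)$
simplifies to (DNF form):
$\neg p$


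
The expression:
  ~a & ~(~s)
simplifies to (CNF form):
s & ~a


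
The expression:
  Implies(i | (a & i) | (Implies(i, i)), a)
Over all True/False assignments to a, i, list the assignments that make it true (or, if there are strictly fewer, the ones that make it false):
is true only for:
  a=True, i=False;
  a=True, i=True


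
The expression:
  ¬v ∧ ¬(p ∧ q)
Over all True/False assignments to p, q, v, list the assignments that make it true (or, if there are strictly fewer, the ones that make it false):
is true only for:
  p=False, q=False, v=False;
  p=False, q=True, v=False;
  p=True, q=False, v=False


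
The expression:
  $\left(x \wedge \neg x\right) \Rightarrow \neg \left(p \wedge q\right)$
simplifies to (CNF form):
$\text{True}$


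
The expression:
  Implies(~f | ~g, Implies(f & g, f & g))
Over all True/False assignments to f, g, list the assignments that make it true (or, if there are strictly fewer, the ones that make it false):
is always true.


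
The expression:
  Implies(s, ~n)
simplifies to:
~n | ~s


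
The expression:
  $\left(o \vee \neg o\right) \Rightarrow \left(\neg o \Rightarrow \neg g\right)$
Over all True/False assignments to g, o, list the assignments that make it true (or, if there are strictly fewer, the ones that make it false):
is false only for:
  g=True, o=False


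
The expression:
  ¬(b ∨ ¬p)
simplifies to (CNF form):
p ∧ ¬b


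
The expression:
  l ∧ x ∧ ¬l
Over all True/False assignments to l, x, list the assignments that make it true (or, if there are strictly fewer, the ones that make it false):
is never true.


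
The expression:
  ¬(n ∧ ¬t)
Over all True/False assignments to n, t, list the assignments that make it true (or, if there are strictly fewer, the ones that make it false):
is false only for:
  n=True, t=False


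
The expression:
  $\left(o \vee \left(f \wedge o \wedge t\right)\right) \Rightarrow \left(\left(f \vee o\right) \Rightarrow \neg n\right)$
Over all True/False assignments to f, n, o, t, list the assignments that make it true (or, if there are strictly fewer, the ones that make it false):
is false only for:
  f=False, n=True, o=True, t=False;
  f=False, n=True, o=True, t=True;
  f=True, n=True, o=True, t=False;
  f=True, n=True, o=True, t=True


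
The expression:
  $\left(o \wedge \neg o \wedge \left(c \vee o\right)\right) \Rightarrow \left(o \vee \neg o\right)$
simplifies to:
$\text{True}$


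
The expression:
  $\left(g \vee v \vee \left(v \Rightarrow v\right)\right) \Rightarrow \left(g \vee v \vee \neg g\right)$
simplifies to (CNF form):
$\text{True}$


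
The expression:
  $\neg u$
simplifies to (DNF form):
$\neg u$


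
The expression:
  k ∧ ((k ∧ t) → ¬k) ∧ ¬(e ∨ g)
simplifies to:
k ∧ ¬e ∧ ¬g ∧ ¬t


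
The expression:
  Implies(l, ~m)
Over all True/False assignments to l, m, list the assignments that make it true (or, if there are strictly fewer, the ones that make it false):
is false only for:
  l=True, m=True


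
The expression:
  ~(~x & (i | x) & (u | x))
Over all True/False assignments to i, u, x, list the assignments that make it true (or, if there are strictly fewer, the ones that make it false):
is false only for:
  i=True, u=True, x=False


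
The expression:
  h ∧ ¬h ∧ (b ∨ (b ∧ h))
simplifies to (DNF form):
False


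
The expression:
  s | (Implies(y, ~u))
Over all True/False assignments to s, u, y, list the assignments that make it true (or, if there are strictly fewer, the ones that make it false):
is false only for:
  s=False, u=True, y=True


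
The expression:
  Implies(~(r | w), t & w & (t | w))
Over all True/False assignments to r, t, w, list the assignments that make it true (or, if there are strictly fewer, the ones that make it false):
is false only for:
  r=False, t=False, w=False;
  r=False, t=True, w=False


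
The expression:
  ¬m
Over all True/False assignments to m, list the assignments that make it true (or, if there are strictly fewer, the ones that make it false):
is true only for:
  m=False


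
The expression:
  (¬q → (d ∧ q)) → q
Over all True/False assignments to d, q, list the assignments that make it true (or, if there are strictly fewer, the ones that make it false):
is always true.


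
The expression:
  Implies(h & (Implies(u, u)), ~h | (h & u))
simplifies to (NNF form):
u | ~h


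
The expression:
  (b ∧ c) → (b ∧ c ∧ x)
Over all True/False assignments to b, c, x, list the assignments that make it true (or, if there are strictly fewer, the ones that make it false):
is false only for:
  b=True, c=True, x=False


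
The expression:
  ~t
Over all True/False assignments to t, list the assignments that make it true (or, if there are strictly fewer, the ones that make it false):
is true only for:
  t=False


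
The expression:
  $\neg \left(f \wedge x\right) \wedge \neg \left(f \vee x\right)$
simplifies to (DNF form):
$\neg f \wedge \neg x$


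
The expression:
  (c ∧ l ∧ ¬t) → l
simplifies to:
True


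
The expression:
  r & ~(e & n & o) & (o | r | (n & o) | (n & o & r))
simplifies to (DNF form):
(r & ~e) | (r & ~n) | (r & ~o)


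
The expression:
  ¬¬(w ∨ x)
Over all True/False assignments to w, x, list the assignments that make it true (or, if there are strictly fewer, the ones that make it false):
is false only for:
  w=False, x=False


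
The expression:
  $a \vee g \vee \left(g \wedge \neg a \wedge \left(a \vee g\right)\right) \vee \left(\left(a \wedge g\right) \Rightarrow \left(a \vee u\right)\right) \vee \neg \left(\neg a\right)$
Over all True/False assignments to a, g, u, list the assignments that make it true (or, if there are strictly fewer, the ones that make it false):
is always true.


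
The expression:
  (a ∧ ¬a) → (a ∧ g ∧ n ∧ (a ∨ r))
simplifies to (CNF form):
True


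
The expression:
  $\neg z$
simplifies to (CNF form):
$\neg z$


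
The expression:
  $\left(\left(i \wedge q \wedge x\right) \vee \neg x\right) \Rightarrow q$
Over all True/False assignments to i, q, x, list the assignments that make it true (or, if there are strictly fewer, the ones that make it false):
is false only for:
  i=False, q=False, x=False;
  i=True, q=False, x=False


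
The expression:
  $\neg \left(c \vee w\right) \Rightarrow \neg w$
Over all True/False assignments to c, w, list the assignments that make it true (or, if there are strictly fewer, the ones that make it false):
is always true.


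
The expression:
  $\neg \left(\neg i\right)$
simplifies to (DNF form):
$i$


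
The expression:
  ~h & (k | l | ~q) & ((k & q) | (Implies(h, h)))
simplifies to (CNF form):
~h & (k | l | ~q)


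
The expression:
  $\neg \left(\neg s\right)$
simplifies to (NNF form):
$s$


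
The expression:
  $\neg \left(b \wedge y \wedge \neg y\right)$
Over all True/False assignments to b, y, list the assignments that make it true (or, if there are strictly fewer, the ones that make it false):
is always true.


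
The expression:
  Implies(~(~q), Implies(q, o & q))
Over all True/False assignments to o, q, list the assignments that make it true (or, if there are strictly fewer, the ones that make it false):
is false only for:
  o=False, q=True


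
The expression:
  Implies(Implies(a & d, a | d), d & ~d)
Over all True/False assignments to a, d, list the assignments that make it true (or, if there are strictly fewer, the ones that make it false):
is never true.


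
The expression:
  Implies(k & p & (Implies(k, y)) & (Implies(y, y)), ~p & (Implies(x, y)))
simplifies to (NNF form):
~k | ~p | ~y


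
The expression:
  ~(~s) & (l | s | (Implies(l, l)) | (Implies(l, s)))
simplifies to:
s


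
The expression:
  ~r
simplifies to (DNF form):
~r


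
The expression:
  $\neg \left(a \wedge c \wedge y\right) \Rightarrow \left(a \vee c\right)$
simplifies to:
$a \vee c$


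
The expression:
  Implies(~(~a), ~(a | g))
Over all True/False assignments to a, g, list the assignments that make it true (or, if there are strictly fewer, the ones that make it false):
is true only for:
  a=False, g=False;
  a=False, g=True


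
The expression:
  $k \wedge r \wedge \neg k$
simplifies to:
$\text{False}$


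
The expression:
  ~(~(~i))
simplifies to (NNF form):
~i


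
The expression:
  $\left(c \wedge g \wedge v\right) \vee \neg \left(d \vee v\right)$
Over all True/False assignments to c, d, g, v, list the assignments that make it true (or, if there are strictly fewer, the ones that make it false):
is true only for:
  c=False, d=False, g=False, v=False;
  c=False, d=False, g=True, v=False;
  c=True, d=False, g=False, v=False;
  c=True, d=False, g=True, v=False;
  c=True, d=False, g=True, v=True;
  c=True, d=True, g=True, v=True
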